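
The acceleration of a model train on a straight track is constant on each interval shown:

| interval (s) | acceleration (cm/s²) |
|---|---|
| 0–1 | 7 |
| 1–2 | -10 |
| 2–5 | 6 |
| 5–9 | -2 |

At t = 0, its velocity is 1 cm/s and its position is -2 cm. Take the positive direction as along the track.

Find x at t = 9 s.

On each constant-a segment, Δv = aΔt and Δx = v₀Δt + ½aΔt²; chain segment to segment.
0–1 s: v starts 1 cm/s; Δx = 1·1 + ½·7·1² = 4.5 cm; v ends 8 cm/s.
1–2 s: v starts 8 cm/s; Δx = 8·1 + ½·-10·1² = 3 cm; v ends -2 cm/s.
2–5 s: v starts -2 cm/s; Δx = -2·3 + ½·6·3² = 21 cm; v ends 16 cm/s.
5–9 s: v starts 16 cm/s; Δx = 16·4 + ½·-2·4² = 48 cm; v ends 8 cm/s.
x(9) = -2 + Σ Δx = 74.5 cm.

74.5 cm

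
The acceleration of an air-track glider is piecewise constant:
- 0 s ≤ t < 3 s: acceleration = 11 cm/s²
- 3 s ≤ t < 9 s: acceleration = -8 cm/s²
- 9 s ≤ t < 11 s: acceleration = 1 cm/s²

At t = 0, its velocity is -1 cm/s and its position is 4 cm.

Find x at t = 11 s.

On each constant-a segment, Δv = aΔt and Δx = v₀Δt + ½aΔt²; chain segment to segment.
0–3 s: v starts -1 cm/s; Δx = -1·3 + ½·11·3² = 46.5 cm; v ends 32 cm/s.
3–9 s: v starts 32 cm/s; Δx = 32·6 + ½·-8·6² = 48 cm; v ends -16 cm/s.
9–11 s: v starts -16 cm/s; Δx = -16·2 + ½·1·2² = -30 cm; v ends -14 cm/s.
x(11) = 4 + Σ Δx = 68.5 cm.

68.5 cm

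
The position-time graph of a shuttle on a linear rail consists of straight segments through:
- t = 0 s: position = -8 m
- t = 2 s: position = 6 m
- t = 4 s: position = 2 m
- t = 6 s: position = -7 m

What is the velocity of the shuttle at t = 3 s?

Velocity is the slope of the x-t graph on 2–4 s: (2 − 6)/(4 − 2) = -2 m/s.

-2 m/s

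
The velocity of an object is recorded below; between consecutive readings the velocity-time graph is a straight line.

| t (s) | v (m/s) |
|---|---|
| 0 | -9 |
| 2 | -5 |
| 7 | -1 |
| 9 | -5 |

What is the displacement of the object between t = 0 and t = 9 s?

Displacement is the signed area under the v-t curve.
0–2 s: ½(-9 + -5)(2) = -14 m
2–7 s: ½(-5 + -1)(5) = -15 m
7–9 s: ½(-1 + -5)(2) = -6 m
Net displacement = -35 m

-35 m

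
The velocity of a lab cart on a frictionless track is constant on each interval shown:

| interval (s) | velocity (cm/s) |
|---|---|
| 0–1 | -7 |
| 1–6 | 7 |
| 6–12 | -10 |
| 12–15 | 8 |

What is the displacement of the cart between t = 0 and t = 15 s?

-8 cm

Displacement is the signed area under the v-t curve.
0–1 s: -7 × 1 = -7 cm
1–6 s: 7 × 5 = 35 cm
6–12 s: -10 × 6 = -60 cm
12–15 s: 8 × 3 = 24 cm
Net displacement = -8 cm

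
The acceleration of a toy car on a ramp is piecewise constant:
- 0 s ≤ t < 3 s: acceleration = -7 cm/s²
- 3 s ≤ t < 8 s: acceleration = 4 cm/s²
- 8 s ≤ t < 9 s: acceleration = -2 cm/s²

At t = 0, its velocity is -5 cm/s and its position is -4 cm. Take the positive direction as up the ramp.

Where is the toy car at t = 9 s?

-137.5 cm

On each constant-a segment, Δv = aΔt and Δx = v₀Δt + ½aΔt²; chain segment to segment.
0–3 s: v starts -5 cm/s; Δx = -5·3 + ½·-7·3² = -46.5 cm; v ends -26 cm/s.
3–8 s: v starts -26 cm/s; Δx = -26·5 + ½·4·5² = -80 cm; v ends -6 cm/s.
8–9 s: v starts -6 cm/s; Δx = -6·1 + ½·-2·1² = -7 cm; v ends -8 cm/s.
x(9) = -4 + Σ Δx = -137.5 cm.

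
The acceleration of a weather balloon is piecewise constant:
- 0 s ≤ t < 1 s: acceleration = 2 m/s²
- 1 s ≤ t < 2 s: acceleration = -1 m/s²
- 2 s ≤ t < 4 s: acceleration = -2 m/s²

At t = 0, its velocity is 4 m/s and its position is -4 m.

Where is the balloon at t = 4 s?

On each constant-a segment, Δv = aΔt and Δx = v₀Δt + ½aΔt²; chain segment to segment.
0–1 s: v starts 4 m/s; Δx = 4·1 + ½·2·1² = 5 m; v ends 6 m/s.
1–2 s: v starts 6 m/s; Δx = 6·1 + ½·-1·1² = 5.5 m; v ends 5 m/s.
2–4 s: v starts 5 m/s; Δx = 5·2 + ½·-2·2² = 6 m; v ends 1 m/s.
x(4) = -4 + Σ Δx = 12.5 m.

12.5 m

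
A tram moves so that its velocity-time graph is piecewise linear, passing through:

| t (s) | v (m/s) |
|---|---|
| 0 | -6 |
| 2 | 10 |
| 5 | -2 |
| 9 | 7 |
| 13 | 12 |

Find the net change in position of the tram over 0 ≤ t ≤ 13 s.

Net displacement equals the area under the velocity-time graph (areas below the axis count negative).
0–2 s: ½(-6 + 10)(2) = 4 m
2–5 s: ½(10 + -2)(3) = 12 m
5–9 s: ½(-2 + 7)(4) = 10 m
9–13 s: ½(7 + 12)(4) = 38 m
Net displacement = 64 m

64 m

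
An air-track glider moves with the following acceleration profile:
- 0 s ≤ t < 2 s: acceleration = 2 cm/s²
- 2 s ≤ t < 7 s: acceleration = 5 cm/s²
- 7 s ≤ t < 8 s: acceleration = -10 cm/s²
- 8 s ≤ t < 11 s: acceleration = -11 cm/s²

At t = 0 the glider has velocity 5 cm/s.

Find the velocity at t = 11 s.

-9 cm/s

Δv equals the area under the a-t graph; then v = v₀ + Δv.
0–2 s: 2 × 2 = 4 cm/s
2–7 s: 5 × 5 = 25 cm/s
7–8 s: -10 × 1 = -10 cm/s
8–11 s: -11 × 3 = -33 cm/s
Δv = -14 cm/s, so v(11) = 5 + (-14) = -9 cm/s.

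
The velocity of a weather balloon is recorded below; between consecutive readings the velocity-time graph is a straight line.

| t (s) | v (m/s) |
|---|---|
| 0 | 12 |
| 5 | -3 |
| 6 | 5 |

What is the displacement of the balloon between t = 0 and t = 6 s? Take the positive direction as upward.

23.5 m

Net displacement equals the area under the velocity-time graph (areas below the axis count negative).
0–5 s: ½(12 + -3)(5) = 22.5 m
5–6 s: ½(-3 + 5)(1) = 1 m
Net displacement = 23.5 m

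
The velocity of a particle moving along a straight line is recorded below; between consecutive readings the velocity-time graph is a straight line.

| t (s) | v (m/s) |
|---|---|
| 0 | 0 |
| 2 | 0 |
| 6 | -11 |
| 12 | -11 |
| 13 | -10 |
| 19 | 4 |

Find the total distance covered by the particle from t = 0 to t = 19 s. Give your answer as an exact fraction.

Total distance travelled is ∫|v| dt — sum the magnitudes of each area piece.
0–2 s: |0| × 2 = 0 m
2–6 s: |½(0 + -11)(4)| = 22 m
6–12 s: |-11| × 6 = 66 m
12–13 s: |½(-11 + -10)(1)| = 10.5 m
13–19 s: v = 0 at t = 121/7 s; triangle areas 150/7 + 24/7 = 174/7 m
Total distance = 1727/14 m

1727/14 m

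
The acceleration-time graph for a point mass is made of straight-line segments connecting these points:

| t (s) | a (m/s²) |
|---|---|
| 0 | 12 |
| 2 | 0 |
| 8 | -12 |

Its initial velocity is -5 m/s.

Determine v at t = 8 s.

Δv equals the area under the a-t graph; then v = v₀ + Δv.
0–2 s: ½(12 + 0)(2) = 12 m/s
2–8 s: ½(0 + -12)(6) = -36 m/s
Δv = -24 m/s, so v(8) = -5 + (-24) = -29 m/s.

-29 m/s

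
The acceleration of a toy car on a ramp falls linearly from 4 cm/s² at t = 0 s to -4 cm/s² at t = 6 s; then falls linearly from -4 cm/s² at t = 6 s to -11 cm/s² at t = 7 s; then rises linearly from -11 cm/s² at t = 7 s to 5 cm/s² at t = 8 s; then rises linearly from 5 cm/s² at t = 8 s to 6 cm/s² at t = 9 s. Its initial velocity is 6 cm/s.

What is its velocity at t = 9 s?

1 cm/s

Δv equals the area under the a-t graph; then v = v₀ + Δv.
0–6 s: ½(4 + -4)(6) = 0 cm/s
6–7 s: ½(-4 + -11)(1) = -7.5 cm/s
7–8 s: ½(-11 + 5)(1) = -3 cm/s
8–9 s: ½(5 + 6)(1) = 5.5 cm/s
Δv = -5 cm/s, so v(9) = 6 + (-5) = 1 cm/s.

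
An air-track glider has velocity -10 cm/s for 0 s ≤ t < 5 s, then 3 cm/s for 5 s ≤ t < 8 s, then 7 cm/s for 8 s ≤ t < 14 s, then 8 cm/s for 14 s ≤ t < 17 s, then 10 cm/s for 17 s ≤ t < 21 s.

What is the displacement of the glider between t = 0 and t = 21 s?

Displacement is the signed area under the v-t curve.
0–5 s: -10 × 5 = -50 cm
5–8 s: 3 × 3 = 9 cm
8–14 s: 7 × 6 = 42 cm
14–17 s: 8 × 3 = 24 cm
17–21 s: 10 × 4 = 40 cm
Net displacement = 65 cm

65 cm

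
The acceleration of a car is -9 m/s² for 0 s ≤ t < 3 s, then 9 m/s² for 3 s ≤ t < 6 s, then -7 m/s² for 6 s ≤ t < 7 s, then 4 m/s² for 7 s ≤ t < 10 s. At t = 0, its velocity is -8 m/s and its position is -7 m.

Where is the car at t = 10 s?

On each constant-a segment, Δv = aΔt and Δx = v₀Δt + ½aΔt²; chain segment to segment.
0–3 s: v starts -8 m/s; Δx = -8·3 + ½·-9·3² = -64.5 m; v ends -35 m/s.
3–6 s: v starts -35 m/s; Δx = -35·3 + ½·9·3² = -64.5 m; v ends -8 m/s.
6–7 s: v starts -8 m/s; Δx = -8·1 + ½·-7·1² = -11.5 m; v ends -15 m/s.
7–10 s: v starts -15 m/s; Δx = -15·3 + ½·4·3² = -27 m; v ends -3 m/s.
x(10) = -7 + Σ Δx = -174.5 m.

-174.5 m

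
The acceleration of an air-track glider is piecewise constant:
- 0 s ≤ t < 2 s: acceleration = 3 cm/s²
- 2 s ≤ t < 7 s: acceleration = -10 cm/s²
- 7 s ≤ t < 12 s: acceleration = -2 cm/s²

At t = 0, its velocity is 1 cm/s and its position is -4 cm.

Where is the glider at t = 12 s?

On each constant-a segment, Δv = aΔt and Δx = v₀Δt + ½aΔt²; chain segment to segment.
0–2 s: v starts 1 cm/s; Δx = 1·2 + ½·3·2² = 8 cm; v ends 7 cm/s.
2–7 s: v starts 7 cm/s; Δx = 7·5 + ½·-10·5² = -90 cm; v ends -43 cm/s.
7–12 s: v starts -43 cm/s; Δx = -43·5 + ½·-2·5² = -240 cm; v ends -53 cm/s.
x(12) = -4 + Σ Δx = -326 cm.

-326 cm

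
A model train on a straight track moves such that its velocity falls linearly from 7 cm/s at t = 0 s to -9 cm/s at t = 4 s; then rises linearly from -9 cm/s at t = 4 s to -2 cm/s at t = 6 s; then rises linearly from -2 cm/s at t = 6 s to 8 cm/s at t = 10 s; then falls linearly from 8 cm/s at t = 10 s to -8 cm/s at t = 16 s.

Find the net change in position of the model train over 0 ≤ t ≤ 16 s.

-3 cm

Displacement is the signed area under the v-t curve.
0–4 s: ½(7 + -9)(4) = -4 cm
4–6 s: ½(-9 + -2)(2) = -11 cm
6–10 s: ½(-2 + 8)(4) = 12 cm
10–16 s: ½(8 + -8)(6) = 0 cm
Net displacement = -3 cm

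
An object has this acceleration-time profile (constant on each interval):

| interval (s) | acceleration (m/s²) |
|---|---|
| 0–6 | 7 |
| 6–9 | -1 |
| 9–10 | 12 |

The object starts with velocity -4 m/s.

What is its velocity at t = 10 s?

Δv equals the area under the a-t graph; then v = v₀ + Δv.
0–6 s: 7 × 6 = 42 m/s
6–9 s: -1 × 3 = -3 m/s
9–10 s: 12 × 1 = 12 m/s
Δv = 51 m/s, so v(10) = -4 + (51) = 47 m/s.

47 m/s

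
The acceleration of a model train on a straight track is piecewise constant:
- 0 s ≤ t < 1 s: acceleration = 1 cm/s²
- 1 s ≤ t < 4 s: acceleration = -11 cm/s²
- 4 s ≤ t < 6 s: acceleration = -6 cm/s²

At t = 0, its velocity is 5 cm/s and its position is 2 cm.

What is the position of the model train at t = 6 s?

-90 cm

On each constant-a segment, Δv = aΔt and Δx = v₀Δt + ½aΔt²; chain segment to segment.
0–1 s: v starts 5 cm/s; Δx = 5·1 + ½·1·1² = 5.5 cm; v ends 6 cm/s.
1–4 s: v starts 6 cm/s; Δx = 6·3 + ½·-11·3² = -31.5 cm; v ends -27 cm/s.
4–6 s: v starts -27 cm/s; Δx = -27·2 + ½·-6·2² = -66 cm; v ends -39 cm/s.
x(6) = 2 + Σ Δx = -90 cm.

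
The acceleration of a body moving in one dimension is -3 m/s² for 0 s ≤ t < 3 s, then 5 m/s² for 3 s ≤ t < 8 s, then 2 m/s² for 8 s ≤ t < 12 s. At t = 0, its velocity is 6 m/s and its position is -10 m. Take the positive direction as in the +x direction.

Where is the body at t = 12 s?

On each constant-a segment, Δv = aΔt and Δx = v₀Δt + ½aΔt²; chain segment to segment.
0–3 s: v starts 6 m/s; Δx = 6·3 + ½·-3·3² = 4.5 m; v ends -3 m/s.
3–8 s: v starts -3 m/s; Δx = -3·5 + ½·5·5² = 47.5 m; v ends 22 m/s.
8–12 s: v starts 22 m/s; Δx = 22·4 + ½·2·4² = 104 m; v ends 30 m/s.
x(12) = -10 + Σ Δx = 146 m.

146 m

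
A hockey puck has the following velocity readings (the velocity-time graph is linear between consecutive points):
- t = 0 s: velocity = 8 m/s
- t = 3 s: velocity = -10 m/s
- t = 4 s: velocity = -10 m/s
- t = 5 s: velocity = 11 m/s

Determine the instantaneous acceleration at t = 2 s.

Acceleration is the slope of the v-t graph on 0–3 s: (-10 − 8)/(3 − 0) = -6 m/s².

-6 m/s²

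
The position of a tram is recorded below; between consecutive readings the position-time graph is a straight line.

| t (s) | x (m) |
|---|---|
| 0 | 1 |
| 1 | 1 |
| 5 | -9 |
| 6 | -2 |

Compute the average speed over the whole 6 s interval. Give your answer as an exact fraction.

17/6 m/s

Average speed = (total path length)/(elapsed time); on a piecewise-linear x-t graph the path length is Σ|Δx|.
0–1 s: |Δx| = |1 − 1| = 0 m
1–5 s: |Δx| = |-9 − 1| = 10 m
5–6 s: |Δx| = |-2 − -9| = 7 m
Total path = 17 m; average speed = 17/6 = 17/6 m/s.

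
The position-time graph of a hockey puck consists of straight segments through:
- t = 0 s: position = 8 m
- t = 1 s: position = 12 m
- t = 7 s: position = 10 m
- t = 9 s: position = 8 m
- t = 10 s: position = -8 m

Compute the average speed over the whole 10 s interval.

2.4 m/s

Average speed = (total path length)/(elapsed time); on a piecewise-linear x-t graph the path length is Σ|Δx|.
0–1 s: |Δx| = |12 − 8| = 4 m
1–7 s: |Δx| = |10 − 12| = 2 m
7–9 s: |Δx| = |8 − 10| = 2 m
9–10 s: |Δx| = |-8 − 8| = 16 m
Total path = 24 m; average speed = 24/10 = 2.4 m/s.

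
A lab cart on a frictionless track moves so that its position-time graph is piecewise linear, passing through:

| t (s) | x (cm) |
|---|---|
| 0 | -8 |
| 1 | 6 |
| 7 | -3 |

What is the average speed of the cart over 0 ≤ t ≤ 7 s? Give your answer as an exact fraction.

23/7 cm/s

Average speed = (total path length)/(elapsed time); on a piecewise-linear x-t graph the path length is Σ|Δx|.
0–1 s: |Δx| = |6 − -8| = 14 cm
1–7 s: |Δx| = |-3 − 6| = 9 cm
Total path = 23 cm; average speed = 23/7 = 23/7 cm/s.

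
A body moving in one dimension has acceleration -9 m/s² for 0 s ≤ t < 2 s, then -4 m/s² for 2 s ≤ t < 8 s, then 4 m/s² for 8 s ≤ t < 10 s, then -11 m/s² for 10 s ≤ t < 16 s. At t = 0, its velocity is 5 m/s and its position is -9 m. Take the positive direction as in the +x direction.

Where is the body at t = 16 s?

On each constant-a segment, Δv = aΔt and Δx = v₀Δt + ½aΔt²; chain segment to segment.
0–2 s: v starts 5 m/s; Δx = 5·2 + ½·-9·2² = -8 m; v ends -13 m/s.
2–8 s: v starts -13 m/s; Δx = -13·6 + ½·-4·6² = -150 m; v ends -37 m/s.
8–10 s: v starts -37 m/s; Δx = -37·2 + ½·4·2² = -66 m; v ends -29 m/s.
10–16 s: v starts -29 m/s; Δx = -29·6 + ½·-11·6² = -372 m; v ends -95 m/s.
x(16) = -9 + Σ Δx = -605 m.

-605 m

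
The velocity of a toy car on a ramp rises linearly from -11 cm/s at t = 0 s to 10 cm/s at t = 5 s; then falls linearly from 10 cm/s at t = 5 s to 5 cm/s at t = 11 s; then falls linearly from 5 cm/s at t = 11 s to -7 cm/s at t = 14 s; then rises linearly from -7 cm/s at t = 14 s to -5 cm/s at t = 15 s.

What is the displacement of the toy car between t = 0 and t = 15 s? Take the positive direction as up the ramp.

33.5 cm

Displacement is the signed area under the v-t curve.
0–5 s: ½(-11 + 10)(5) = -2.5 cm
5–11 s: ½(10 + 5)(6) = 45 cm
11–14 s: ½(5 + -7)(3) = -3 cm
14–15 s: ½(-7 + -5)(1) = -6 cm
Net displacement = 33.5 cm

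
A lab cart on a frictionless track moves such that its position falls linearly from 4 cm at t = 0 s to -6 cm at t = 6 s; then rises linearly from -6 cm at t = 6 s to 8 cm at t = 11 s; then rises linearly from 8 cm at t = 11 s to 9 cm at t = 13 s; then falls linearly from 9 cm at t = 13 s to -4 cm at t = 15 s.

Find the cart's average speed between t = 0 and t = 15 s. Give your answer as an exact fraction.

Average speed = (total path length)/(elapsed time); on a piecewise-linear x-t graph the path length is Σ|Δx|.
0–6 s: |Δx| = |-6 − 4| = 10 cm
6–11 s: |Δx| = |8 − -6| = 14 cm
11–13 s: |Δx| = |9 − 8| = 1 cm
13–15 s: |Δx| = |-4 − 9| = 13 cm
Total path = 38 cm; average speed = 38/15 = 38/15 cm/s.

38/15 cm/s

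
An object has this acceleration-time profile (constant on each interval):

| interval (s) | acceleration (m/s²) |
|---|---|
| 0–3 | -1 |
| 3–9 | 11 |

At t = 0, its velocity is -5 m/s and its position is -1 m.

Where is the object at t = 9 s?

129.5 m

On each constant-a segment, Δv = aΔt and Δx = v₀Δt + ½aΔt²; chain segment to segment.
0–3 s: v starts -5 m/s; Δx = -5·3 + ½·-1·3² = -19.5 m; v ends -8 m/s.
3–9 s: v starts -8 m/s; Δx = -8·6 + ½·11·6² = 150 m; v ends 58 m/s.
x(9) = -1 + Σ Δx = 129.5 m.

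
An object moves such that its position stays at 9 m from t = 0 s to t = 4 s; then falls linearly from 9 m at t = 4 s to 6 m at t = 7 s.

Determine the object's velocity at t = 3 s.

Velocity is the slope of the x-t graph on 0–4 s: (9 − 9)/(4 − 0) = 0 m/s.

0 m/s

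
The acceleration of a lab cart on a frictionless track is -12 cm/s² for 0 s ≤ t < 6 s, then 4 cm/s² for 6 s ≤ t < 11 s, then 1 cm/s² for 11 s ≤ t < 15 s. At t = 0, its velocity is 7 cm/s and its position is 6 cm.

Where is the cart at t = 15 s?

On each constant-a segment, Δv = aΔt and Δx = v₀Δt + ½aΔt²; chain segment to segment.
0–6 s: v starts 7 cm/s; Δx = 7·6 + ½·-12·6² = -174 cm; v ends -65 cm/s.
6–11 s: v starts -65 cm/s; Δx = -65·5 + ½·4·5² = -275 cm; v ends -45 cm/s.
11–15 s: v starts -45 cm/s; Δx = -45·4 + ½·1·4² = -172 cm; v ends -41 cm/s.
x(15) = 6 + Σ Δx = -615 cm.

-615 cm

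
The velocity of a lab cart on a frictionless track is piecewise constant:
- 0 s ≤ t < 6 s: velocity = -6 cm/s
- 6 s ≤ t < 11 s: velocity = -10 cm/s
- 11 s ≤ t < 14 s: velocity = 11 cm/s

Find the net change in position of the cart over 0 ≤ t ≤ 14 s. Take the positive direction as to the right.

Displacement is the signed area under the v-t curve.
0–6 s: -6 × 6 = -36 cm
6–11 s: -10 × 5 = -50 cm
11–14 s: 11 × 3 = 33 cm
Net displacement = -53 cm

-53 cm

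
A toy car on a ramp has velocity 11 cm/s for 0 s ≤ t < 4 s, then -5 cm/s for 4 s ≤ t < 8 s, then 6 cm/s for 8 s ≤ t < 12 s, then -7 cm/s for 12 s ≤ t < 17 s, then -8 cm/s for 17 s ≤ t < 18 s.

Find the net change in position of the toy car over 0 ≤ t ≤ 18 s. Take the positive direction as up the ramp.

5 cm

Net displacement equals the area under the velocity-time graph (areas below the axis count negative).
0–4 s: 11 × 4 = 44 cm
4–8 s: -5 × 4 = -20 cm
8–12 s: 6 × 4 = 24 cm
12–17 s: -7 × 5 = -35 cm
17–18 s: -8 × 1 = -8 cm
Net displacement = 5 cm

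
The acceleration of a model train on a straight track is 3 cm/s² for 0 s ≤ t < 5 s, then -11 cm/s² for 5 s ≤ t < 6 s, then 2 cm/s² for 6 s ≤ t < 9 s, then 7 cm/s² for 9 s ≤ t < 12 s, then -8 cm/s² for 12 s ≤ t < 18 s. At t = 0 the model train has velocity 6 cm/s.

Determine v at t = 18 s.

-11 cm/s

Δv equals the area under the a-t graph; then v = v₀ + Δv.
0–5 s: 3 × 5 = 15 cm/s
5–6 s: -11 × 1 = -11 cm/s
6–9 s: 2 × 3 = 6 cm/s
9–12 s: 7 × 3 = 21 cm/s
12–18 s: -8 × 6 = -48 cm/s
Δv = -17 cm/s, so v(18) = 6 + (-17) = -11 cm/s.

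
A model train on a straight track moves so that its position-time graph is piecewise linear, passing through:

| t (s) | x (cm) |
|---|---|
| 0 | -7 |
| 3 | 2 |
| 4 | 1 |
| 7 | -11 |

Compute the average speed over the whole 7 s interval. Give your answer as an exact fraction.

22/7 cm/s

Average speed = (total path length)/(elapsed time); on a piecewise-linear x-t graph the path length is Σ|Δx|.
0–3 s: |Δx| = |2 − -7| = 9 cm
3–4 s: |Δx| = |1 − 2| = 1 cm
4–7 s: |Δx| = |-11 − 1| = 12 cm
Total path = 22 cm; average speed = 22/7 = 22/7 cm/s.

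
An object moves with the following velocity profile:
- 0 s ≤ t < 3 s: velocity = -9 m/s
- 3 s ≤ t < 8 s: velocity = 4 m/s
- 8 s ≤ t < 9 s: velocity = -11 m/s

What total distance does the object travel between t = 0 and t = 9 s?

58 m

Distance (not displacement) is the total path length: add the absolute areas under v-t.
0–3 s: |-9| × 3 = 27 m
3–8 s: |4| × 5 = 20 m
8–9 s: |-11| × 1 = 11 m
Total distance = 58 m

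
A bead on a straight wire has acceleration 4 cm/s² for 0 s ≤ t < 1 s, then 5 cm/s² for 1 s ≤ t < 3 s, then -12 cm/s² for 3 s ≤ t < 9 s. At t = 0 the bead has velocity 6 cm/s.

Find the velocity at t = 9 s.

Δv equals the area under the a-t graph; then v = v₀ + Δv.
0–1 s: 4 × 1 = 4 cm/s
1–3 s: 5 × 2 = 10 cm/s
3–9 s: -12 × 6 = -72 cm/s
Δv = -58 cm/s, so v(9) = 6 + (-58) = -52 cm/s.

-52 cm/s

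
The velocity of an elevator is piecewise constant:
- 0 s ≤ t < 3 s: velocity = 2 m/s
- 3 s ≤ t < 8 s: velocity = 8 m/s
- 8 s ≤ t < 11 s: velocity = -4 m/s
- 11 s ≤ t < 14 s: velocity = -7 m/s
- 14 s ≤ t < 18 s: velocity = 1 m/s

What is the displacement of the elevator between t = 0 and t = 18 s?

Displacement is the signed area under the v-t curve.
0–3 s: 2 × 3 = 6 m
3–8 s: 8 × 5 = 40 m
8–11 s: -4 × 3 = -12 m
11–14 s: -7 × 3 = -21 m
14–18 s: 1 × 4 = 4 m
Net displacement = 17 m

17 m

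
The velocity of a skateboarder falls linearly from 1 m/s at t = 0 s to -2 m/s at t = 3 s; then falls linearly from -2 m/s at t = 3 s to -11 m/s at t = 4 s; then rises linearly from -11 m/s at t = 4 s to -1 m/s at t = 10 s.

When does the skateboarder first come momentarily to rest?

v changes sign on 0–3 s (from 1 to -2); the graph is linear there, so v = 0 at t = 0 + (-1)·(3 − 0)/(-2 − 1) = 1 s.

t = 1 s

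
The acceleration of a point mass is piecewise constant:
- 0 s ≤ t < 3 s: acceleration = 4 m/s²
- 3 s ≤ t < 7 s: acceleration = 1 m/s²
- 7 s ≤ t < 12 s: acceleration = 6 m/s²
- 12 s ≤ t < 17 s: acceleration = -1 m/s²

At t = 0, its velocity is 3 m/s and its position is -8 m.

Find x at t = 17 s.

On each constant-a segment, Δv = aΔt and Δx = v₀Δt + ½aΔt²; chain segment to segment.
0–3 s: v starts 3 m/s; Δx = 3·3 + ½·4·3² = 27 m; v ends 15 m/s.
3–7 s: v starts 15 m/s; Δx = 15·4 + ½·1·4² = 68 m; v ends 19 m/s.
7–12 s: v starts 19 m/s; Δx = 19·5 + ½·6·5² = 170 m; v ends 49 m/s.
12–17 s: v starts 49 m/s; Δx = 49·5 + ½·-1·5² = 232.5 m; v ends 44 m/s.
x(17) = -8 + Σ Δx = 489.5 m.

489.5 m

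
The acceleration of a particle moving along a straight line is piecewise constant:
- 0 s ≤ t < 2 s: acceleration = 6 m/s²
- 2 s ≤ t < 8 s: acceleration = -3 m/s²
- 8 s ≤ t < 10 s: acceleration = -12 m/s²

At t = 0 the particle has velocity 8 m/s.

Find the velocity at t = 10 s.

Δv equals the area under the a-t graph; then v = v₀ + Δv.
0–2 s: 6 × 2 = 12 m/s
2–8 s: -3 × 6 = -18 m/s
8–10 s: -12 × 2 = -24 m/s
Δv = -30 m/s, so v(10) = 8 + (-30) = -22 m/s.

-22 m/s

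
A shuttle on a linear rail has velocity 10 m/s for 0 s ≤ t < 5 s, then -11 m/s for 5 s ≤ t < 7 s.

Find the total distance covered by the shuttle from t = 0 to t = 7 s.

72 m

Total distance travelled is ∫|v| dt — sum the magnitudes of each area piece.
0–5 s: |10| × 5 = 50 m
5–7 s: |-11| × 2 = 22 m
Total distance = 72 m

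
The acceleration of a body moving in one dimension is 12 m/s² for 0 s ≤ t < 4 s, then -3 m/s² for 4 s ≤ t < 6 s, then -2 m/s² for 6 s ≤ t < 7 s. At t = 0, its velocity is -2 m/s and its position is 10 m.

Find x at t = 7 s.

223 m

On each constant-a segment, Δv = aΔt and Δx = v₀Δt + ½aΔt²; chain segment to segment.
0–4 s: v starts -2 m/s; Δx = -2·4 + ½·12·4² = 88 m; v ends 46 m/s.
4–6 s: v starts 46 m/s; Δx = 46·2 + ½·-3·2² = 86 m; v ends 40 m/s.
6–7 s: v starts 40 m/s; Δx = 40·1 + ½·-2·1² = 39 m; v ends 38 m/s.
x(7) = 10 + Σ Δx = 223 m.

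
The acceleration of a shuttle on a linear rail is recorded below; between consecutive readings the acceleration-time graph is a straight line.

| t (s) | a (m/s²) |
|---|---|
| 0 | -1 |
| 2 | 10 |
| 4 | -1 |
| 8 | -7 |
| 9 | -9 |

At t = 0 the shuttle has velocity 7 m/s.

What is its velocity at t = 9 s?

1 m/s

Δv equals the area under the a-t graph; then v = v₀ + Δv.
0–2 s: ½(-1 + 10)(2) = 9 m/s
2–4 s: ½(10 + -1)(2) = 9 m/s
4–8 s: ½(-1 + -7)(4) = -16 m/s
8–9 s: ½(-7 + -9)(1) = -8 m/s
Δv = -6 m/s, so v(9) = 7 + (-6) = 1 m/s.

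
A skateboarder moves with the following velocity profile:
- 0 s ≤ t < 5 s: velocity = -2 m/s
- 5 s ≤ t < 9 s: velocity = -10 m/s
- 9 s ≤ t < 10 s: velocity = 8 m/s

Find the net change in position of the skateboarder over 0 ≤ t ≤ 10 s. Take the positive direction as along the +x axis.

Net displacement equals the area under the velocity-time graph (areas below the axis count negative).
0–5 s: -2 × 5 = -10 m
5–9 s: -10 × 4 = -40 m
9–10 s: 8 × 1 = 8 m
Net displacement = -42 m

-42 m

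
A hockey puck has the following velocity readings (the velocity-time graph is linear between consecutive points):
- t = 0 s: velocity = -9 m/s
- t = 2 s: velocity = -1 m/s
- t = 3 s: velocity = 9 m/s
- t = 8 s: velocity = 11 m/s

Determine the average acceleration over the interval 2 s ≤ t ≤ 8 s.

Average acceleration = Δv/Δt = (11 − -1)/(8 − 2) = 2 m/s².

2 m/s²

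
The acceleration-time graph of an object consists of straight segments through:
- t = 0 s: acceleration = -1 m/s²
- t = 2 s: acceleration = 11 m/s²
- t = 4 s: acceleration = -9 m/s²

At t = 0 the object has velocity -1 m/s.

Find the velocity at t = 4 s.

11 m/s

Δv equals the area under the a-t graph; then v = v₀ + Δv.
0–2 s: ½(-1 + 11)(2) = 10 m/s
2–4 s: ½(11 + -9)(2) = 2 m/s
Δv = 12 m/s, so v(4) = -1 + (12) = 11 m/s.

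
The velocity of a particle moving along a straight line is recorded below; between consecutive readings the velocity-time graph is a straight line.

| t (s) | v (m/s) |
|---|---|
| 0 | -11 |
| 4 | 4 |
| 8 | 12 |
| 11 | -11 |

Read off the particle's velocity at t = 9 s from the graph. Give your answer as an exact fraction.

13/3 m/s

On 8–11 s the graph is linear from 12 to -11 m/s: v(9) = 12 + (-11 − 12)·(9 − 8)/(11 − 8) = 13/3 m/s.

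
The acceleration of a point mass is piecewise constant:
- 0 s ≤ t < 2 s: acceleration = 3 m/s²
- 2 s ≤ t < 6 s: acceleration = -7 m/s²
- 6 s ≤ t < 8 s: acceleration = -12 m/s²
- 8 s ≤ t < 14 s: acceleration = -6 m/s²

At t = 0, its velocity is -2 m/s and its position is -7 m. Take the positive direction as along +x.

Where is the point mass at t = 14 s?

-513 m

On each constant-a segment, Δv = aΔt and Δx = v₀Δt + ½aΔt²; chain segment to segment.
0–2 s: v starts -2 m/s; Δx = -2·2 + ½·3·2² = 2 m; v ends 4 m/s.
2–6 s: v starts 4 m/s; Δx = 4·4 + ½·-7·4² = -40 m; v ends -24 m/s.
6–8 s: v starts -24 m/s; Δx = -24·2 + ½·-12·2² = -72 m; v ends -48 m/s.
8–14 s: v starts -48 m/s; Δx = -48·6 + ½·-6·6² = -396 m; v ends -84 m/s.
x(14) = -7 + Σ Δx = -513 m.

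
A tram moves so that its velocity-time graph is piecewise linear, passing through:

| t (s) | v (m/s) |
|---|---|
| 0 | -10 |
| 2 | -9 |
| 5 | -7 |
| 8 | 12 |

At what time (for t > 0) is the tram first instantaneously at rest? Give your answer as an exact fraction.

t = 116/19 s

v changes sign on 5–8 s (from -7 to 12); the graph is linear there, so v = 0 at t = 5 + (7)·(8 − 5)/(12 − -7) = 116/19 s.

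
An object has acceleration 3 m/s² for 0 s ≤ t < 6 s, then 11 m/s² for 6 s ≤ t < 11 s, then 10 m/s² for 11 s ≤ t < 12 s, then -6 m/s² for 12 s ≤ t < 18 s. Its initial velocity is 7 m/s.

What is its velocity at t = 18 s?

Δv equals the area under the a-t graph; then v = v₀ + Δv.
0–6 s: 3 × 6 = 18 m/s
6–11 s: 11 × 5 = 55 m/s
11–12 s: 10 × 1 = 10 m/s
12–18 s: -6 × 6 = -36 m/s
Δv = 47 m/s, so v(18) = 7 + (47) = 54 m/s.

54 m/s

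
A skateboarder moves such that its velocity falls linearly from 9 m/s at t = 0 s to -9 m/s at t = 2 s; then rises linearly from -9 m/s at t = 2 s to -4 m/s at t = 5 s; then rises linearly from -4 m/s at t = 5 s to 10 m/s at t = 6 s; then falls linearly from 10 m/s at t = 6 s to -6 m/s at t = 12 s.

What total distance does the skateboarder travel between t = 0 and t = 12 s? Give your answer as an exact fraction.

407/7 m

Distance (not displacement) is the total path length: add the absolute areas under v-t.
0–2 s: v = 0 at t = 1 s; triangle areas 4.5 + 4.5 = 9 m
2–5 s: |½(-9 + -4)(3)| = 19.5 m
5–6 s: v = 0 at t = 37/7 s; triangle areas 4/7 + 25/7 = 29/7 m
6–12 s: v = 0 at t = 9.75 s; triangle areas 18.75 + 6.75 = 25.5 m
Total distance = 407/7 m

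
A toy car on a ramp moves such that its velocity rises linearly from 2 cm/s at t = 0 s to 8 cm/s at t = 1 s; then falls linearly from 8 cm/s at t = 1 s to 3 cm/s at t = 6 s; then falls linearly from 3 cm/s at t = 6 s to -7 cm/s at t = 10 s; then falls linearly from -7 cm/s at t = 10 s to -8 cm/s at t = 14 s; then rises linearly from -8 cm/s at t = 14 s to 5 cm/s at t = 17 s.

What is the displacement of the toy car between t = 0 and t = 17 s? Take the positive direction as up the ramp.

-10 cm

Net displacement equals the area under the velocity-time graph (areas below the axis count negative).
0–1 s: ½(2 + 8)(1) = 5 cm
1–6 s: ½(8 + 3)(5) = 27.5 cm
6–10 s: ½(3 + -7)(4) = -8 cm
10–14 s: ½(-7 + -8)(4) = -30 cm
14–17 s: ½(-8 + 5)(3) = -4.5 cm
Net displacement = -10 cm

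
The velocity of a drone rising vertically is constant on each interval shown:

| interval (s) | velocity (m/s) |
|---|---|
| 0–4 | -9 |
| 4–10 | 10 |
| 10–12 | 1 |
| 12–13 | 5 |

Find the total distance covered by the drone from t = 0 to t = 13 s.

Total distance travelled is ∫|v| dt — sum the magnitudes of each area piece.
0–4 s: |-9| × 4 = 36 m
4–10 s: |10| × 6 = 60 m
10–12 s: |1| × 2 = 2 m
12–13 s: |5| × 1 = 5 m
Total distance = 103 m

103 m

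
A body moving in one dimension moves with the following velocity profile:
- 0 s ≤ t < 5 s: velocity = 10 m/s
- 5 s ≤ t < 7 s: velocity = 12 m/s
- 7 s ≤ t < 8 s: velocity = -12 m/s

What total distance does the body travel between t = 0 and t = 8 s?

Distance (not displacement) is the total path length: add the absolute areas under v-t.
0–5 s: |10| × 5 = 50 m
5–7 s: |12| × 2 = 24 m
7–8 s: |-12| × 1 = 12 m
Total distance = 86 m

86 m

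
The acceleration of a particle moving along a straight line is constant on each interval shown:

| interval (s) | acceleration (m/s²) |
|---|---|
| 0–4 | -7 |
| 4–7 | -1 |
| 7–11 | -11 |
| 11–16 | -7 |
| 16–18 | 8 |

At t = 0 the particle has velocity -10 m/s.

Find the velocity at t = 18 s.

Δv equals the area under the a-t graph; then v = v₀ + Δv.
0–4 s: -7 × 4 = -28 m/s
4–7 s: -1 × 3 = -3 m/s
7–11 s: -11 × 4 = -44 m/s
11–16 s: -7 × 5 = -35 m/s
16–18 s: 8 × 2 = 16 m/s
Δv = -94 m/s, so v(18) = -10 + (-94) = -104 m/s.

-104 m/s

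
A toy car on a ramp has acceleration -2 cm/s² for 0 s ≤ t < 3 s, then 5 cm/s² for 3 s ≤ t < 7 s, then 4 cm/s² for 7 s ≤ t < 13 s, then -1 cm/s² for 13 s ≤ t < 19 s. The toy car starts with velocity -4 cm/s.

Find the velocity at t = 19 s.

Δv equals the area under the a-t graph; then v = v₀ + Δv.
0–3 s: -2 × 3 = -6 cm/s
3–7 s: 5 × 4 = 20 cm/s
7–13 s: 4 × 6 = 24 cm/s
13–19 s: -1 × 6 = -6 cm/s
Δv = 32 cm/s, so v(19) = -4 + (32) = 28 cm/s.

28 cm/s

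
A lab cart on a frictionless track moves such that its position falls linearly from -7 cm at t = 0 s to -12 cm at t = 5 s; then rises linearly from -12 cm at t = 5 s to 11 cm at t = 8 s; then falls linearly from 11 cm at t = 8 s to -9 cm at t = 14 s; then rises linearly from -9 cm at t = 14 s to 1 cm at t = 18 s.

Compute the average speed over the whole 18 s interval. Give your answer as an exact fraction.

29/9 cm/s

Average speed = (total path length)/(elapsed time); on a piecewise-linear x-t graph the path length is Σ|Δx|.
0–5 s: |Δx| = |-12 − -7| = 5 cm
5–8 s: |Δx| = |11 − -12| = 23 cm
8–14 s: |Δx| = |-9 − 11| = 20 cm
14–18 s: |Δx| = |1 − -9| = 10 cm
Total path = 58 cm; average speed = 58/18 = 29/9 cm/s.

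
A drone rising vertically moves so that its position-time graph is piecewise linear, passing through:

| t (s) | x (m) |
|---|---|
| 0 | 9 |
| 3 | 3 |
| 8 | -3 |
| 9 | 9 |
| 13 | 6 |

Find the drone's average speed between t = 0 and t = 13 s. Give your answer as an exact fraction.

27/13 m/s

Average speed = (total path length)/(elapsed time); on a piecewise-linear x-t graph the path length is Σ|Δx|.
0–3 s: |Δx| = |3 − 9| = 6 m
3–8 s: |Δx| = |-3 − 3| = 6 m
8–9 s: |Δx| = |9 − -3| = 12 m
9–13 s: |Δx| = |6 − 9| = 3 m
Total path = 27 m; average speed = 27/13 = 27/13 m/s.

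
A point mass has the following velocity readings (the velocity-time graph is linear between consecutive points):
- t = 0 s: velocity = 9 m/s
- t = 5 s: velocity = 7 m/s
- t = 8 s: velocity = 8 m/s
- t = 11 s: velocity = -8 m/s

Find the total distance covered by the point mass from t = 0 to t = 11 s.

74.5 m

Total distance travelled is ∫|v| dt — sum the magnitudes of each area piece.
0–5 s: |½(9 + 7)(5)| = 40 m
5–8 s: |½(7 + 8)(3)| = 22.5 m
8–11 s: v = 0 at t = 9.5 s; triangle areas 6 + 6 = 12 m
Total distance = 74.5 m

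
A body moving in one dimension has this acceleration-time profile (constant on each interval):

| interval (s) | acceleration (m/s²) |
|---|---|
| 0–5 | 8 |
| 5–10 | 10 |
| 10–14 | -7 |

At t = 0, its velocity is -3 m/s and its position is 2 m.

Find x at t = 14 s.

On each constant-a segment, Δv = aΔt and Δx = v₀Δt + ½aΔt²; chain segment to segment.
0–5 s: v starts -3 m/s; Δx = -3·5 + ½·8·5² = 85 m; v ends 37 m/s.
5–10 s: v starts 37 m/s; Δx = 37·5 + ½·10·5² = 310 m; v ends 87 m/s.
10–14 s: v starts 87 m/s; Δx = 87·4 + ½·-7·4² = 292 m; v ends 59 m/s.
x(14) = 2 + Σ Δx = 689 m.

689 m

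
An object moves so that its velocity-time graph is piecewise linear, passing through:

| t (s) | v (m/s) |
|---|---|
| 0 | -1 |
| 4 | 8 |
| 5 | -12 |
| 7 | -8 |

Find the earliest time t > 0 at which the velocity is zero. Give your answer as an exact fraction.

v changes sign on 0–4 s (from -1 to 8); the graph is linear there, so v = 0 at t = 0 + (1)·(4 − 0)/(8 − -1) = 4/9 s.

t = 4/9 s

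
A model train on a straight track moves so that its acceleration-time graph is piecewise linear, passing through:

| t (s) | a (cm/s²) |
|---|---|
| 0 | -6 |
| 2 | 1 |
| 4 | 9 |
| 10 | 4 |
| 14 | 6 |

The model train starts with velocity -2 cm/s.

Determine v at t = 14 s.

62 cm/s

Δv equals the area under the a-t graph; then v = v₀ + Δv.
0–2 s: ½(-6 + 1)(2) = -5 cm/s
2–4 s: ½(1 + 9)(2) = 10 cm/s
4–10 s: ½(9 + 4)(6) = 39 cm/s
10–14 s: ½(4 + 6)(4) = 20 cm/s
Δv = 64 cm/s, so v(14) = -2 + (64) = 62 cm/s.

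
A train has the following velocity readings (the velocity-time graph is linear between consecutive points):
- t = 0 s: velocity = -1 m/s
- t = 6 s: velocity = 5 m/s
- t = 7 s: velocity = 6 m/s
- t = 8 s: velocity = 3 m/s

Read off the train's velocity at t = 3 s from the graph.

On 0–6 s the graph is linear from -1 to 5 m/s: v(3) = -1 + (5 − -1)·(3 − 0)/(6 − 0) = 2 m/s.

2 m/s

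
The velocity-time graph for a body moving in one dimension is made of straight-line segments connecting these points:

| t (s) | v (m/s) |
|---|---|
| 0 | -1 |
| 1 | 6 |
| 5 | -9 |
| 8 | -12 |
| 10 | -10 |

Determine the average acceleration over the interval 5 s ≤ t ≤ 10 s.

Average acceleration = Δv/Δt = (-10 − -9)/(10 − 5) = -0.2 m/s².

-0.2 m/s²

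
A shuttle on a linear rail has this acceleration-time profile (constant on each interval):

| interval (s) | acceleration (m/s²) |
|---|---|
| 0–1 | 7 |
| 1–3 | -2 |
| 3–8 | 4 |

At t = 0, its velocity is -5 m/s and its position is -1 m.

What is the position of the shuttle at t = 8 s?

37.5 m

On each constant-a segment, Δv = aΔt and Δx = v₀Δt + ½aΔt²; chain segment to segment.
0–1 s: v starts -5 m/s; Δx = -5·1 + ½·7·1² = -1.5 m; v ends 2 m/s.
1–3 s: v starts 2 m/s; Δx = 2·2 + ½·-2·2² = 0 m; v ends -2 m/s.
3–8 s: v starts -2 m/s; Δx = -2·5 + ½·4·5² = 40 m; v ends 18 m/s.
x(8) = -1 + Σ Δx = 37.5 m.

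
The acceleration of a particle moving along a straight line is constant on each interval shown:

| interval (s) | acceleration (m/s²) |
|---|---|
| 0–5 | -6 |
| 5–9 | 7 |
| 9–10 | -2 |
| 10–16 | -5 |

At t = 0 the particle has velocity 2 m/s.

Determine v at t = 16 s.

Δv equals the area under the a-t graph; then v = v₀ + Δv.
0–5 s: -6 × 5 = -30 m/s
5–9 s: 7 × 4 = 28 m/s
9–10 s: -2 × 1 = -2 m/s
10–16 s: -5 × 6 = -30 m/s
Δv = -34 m/s, so v(16) = 2 + (-34) = -32 m/s.

-32 m/s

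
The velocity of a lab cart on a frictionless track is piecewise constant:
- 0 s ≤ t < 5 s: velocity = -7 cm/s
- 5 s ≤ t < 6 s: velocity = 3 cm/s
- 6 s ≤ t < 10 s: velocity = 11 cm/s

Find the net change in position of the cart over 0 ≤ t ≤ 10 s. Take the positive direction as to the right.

Displacement is the signed area under the v-t curve.
0–5 s: -7 × 5 = -35 cm
5–6 s: 3 × 1 = 3 cm
6–10 s: 11 × 4 = 44 cm
Net displacement = 12 cm

12 cm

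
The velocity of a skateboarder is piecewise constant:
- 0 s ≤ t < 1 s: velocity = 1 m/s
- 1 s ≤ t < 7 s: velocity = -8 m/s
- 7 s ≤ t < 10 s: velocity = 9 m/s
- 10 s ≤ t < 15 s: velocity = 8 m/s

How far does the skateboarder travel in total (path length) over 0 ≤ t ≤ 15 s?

116 m

Distance (not displacement) is the total path length: add the absolute areas under v-t.
0–1 s: |1| × 1 = 1 m
1–7 s: |-8| × 6 = 48 m
7–10 s: |9| × 3 = 27 m
10–15 s: |8| × 5 = 40 m
Total distance = 116 m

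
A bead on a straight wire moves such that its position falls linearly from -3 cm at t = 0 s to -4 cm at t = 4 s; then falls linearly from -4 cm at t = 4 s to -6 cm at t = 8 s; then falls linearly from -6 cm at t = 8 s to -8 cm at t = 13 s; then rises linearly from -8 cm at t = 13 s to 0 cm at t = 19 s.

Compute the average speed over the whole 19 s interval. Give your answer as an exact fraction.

13/19 cm/s

Average speed = (total path length)/(elapsed time); on a piecewise-linear x-t graph the path length is Σ|Δx|.
0–4 s: |Δx| = |-4 − -3| = 1 cm
4–8 s: |Δx| = |-6 − -4| = 2 cm
8–13 s: |Δx| = |-8 − -6| = 2 cm
13–19 s: |Δx| = |0 − -8| = 8 cm
Total path = 13 cm; average speed = 13/19 = 13/19 cm/s.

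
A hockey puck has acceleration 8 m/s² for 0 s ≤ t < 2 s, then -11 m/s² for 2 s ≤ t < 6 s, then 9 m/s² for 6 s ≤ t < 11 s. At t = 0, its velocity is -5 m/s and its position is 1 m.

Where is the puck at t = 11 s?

-89.5 m

On each constant-a segment, Δv = aΔt and Δx = v₀Δt + ½aΔt²; chain segment to segment.
0–2 s: v starts -5 m/s; Δx = -5·2 + ½·8·2² = 6 m; v ends 11 m/s.
2–6 s: v starts 11 m/s; Δx = 11·4 + ½·-11·4² = -44 m; v ends -33 m/s.
6–11 s: v starts -33 m/s; Δx = -33·5 + ½·9·5² = -52.5 m; v ends 12 m/s.
x(11) = 1 + Σ Δx = -89.5 m.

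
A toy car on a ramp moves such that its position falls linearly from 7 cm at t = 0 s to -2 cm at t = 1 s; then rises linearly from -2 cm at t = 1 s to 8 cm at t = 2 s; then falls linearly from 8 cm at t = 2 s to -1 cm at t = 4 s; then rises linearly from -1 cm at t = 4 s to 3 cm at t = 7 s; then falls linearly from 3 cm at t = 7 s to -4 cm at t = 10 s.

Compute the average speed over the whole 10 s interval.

3.9 cm/s

Average speed = (total path length)/(elapsed time); on a piecewise-linear x-t graph the path length is Σ|Δx|.
0–1 s: |Δx| = |-2 − 7| = 9 cm
1–2 s: |Δx| = |8 − -2| = 10 cm
2–4 s: |Δx| = |-1 − 8| = 9 cm
4–7 s: |Δx| = |3 − -1| = 4 cm
7–10 s: |Δx| = |-4 − 3| = 7 cm
Total path = 39 cm; average speed = 39/10 = 3.9 cm/s.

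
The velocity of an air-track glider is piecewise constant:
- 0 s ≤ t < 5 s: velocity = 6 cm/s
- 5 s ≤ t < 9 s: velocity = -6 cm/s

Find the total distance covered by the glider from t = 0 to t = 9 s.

54 cm

Total distance travelled is ∫|v| dt — sum the magnitudes of each area piece.
0–5 s: |6| × 5 = 30 cm
5–9 s: |-6| × 4 = 24 cm
Total distance = 54 cm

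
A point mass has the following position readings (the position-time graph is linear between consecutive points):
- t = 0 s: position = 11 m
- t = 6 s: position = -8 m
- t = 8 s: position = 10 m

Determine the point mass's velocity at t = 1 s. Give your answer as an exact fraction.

Velocity is the slope of the x-t graph on 0–6 s: (-8 − 11)/(6 − 0) = -19/6 m/s.

-19/6 m/s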